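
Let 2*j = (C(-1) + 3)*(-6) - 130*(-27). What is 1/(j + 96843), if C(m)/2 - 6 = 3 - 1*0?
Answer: 1/98535 ≈ 1.0149e-5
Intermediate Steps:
C(m) = 18 (C(m) = 12 + 2*(3 - 1*0) = 12 + 2*(3 + 0) = 12 + 2*3 = 12 + 6 = 18)
j = 1692 (j = ((18 + 3)*(-6) - 130*(-27))/2 = (21*(-6) + 3510)/2 = (-126 + 3510)/2 = (1/2)*3384 = 1692)
1/(j + 96843) = 1/(1692 + 96843) = 1/98535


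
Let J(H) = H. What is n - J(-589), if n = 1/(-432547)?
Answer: 254770182/432547 ≈ 589.00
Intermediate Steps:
n = -1/432547 ≈ -2.3119e-6
n - J(-589) = -1/432547 - 1*(-589) = -1/432547 + 589 = 254770182/432547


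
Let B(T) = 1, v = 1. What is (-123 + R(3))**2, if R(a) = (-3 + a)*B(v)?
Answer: 15129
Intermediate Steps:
R(a) = -3 + a (R(a) = (-3 + a)*1 = -3 + a)
(-123 + R(3))**2 = (-123 + (-3 + 3))**2 = (-123 + 0)**2 = (-123)**2 = 15129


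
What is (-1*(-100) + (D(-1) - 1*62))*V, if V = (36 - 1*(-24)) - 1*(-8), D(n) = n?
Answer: 2516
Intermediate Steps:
V = 68 (V = (36 + 24) + 8 = 60 + 8 = 68)
(-1*(-100) + (D(-1) - 1*62))*V = (-1*(-100) + (-1 - 1*62))*68 = (100 + (-1 - 62))*68 = (100 - 63)*68 = 37*68 = 2516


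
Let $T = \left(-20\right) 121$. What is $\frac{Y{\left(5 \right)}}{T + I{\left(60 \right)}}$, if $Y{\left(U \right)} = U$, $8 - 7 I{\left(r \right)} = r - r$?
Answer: $- \frac{35}{16932} \approx -0.0020671$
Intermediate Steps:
$I{\left(r \right)} = \frac{8}{7}$ ($I{\left(r \right)} = \frac{8}{7} - \frac{r - r}{7} = \frac{8}{7} - 0 = \frac{8}{7} + 0 = \frac{8}{7}$)
$T = -2420$
$\frac{Y{\left(5 \right)}}{T + I{\left(60 \right)}} = \frac{5}{-2420 + \frac{8}{7}} = \frac{5}{- \frac{16932}{7}} = 5 \left(- \frac{7}{16932}\right) = - \frac{35}{16932}$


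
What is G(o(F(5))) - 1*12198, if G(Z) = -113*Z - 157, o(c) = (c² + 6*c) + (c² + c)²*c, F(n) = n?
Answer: -527070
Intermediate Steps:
o(c) = c² + 6*c + c*(c + c²)² (o(c) = (c² + 6*c) + (c + c²)²*c = (c² + 6*c) + c*(c + c²)² = c² + 6*c + c*(c + c²)²)
G(Z) = -157 - 113*Z
G(o(F(5))) - 1*12198 = (-157 - 565*(6 + 5 + 5²*(1 + 5)²)) - 1*12198 = (-157 - 565*(6 + 5 + 25*6²)) - 12198 = (-157 - 565*(6 + 5 + 25*36)) - 12198 = (-157 - 565*(6 + 5 + 900)) - 12198 = (-157 - 565*911) - 12198 = (-157 - 113*4555) - 12198 = (-157 - 514715) - 12198 = -514872 - 12198 = -527070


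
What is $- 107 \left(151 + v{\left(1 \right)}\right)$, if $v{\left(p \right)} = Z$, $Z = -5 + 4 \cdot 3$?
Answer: $-16906$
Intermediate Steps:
$Z = 7$ ($Z = -5 + 12 = 7$)
$v{\left(p \right)} = 7$
$- 107 \left(151 + v{\left(1 \right)}\right) = - 107 \left(151 + 7\right) = \left(-107\right) 158 = -16906$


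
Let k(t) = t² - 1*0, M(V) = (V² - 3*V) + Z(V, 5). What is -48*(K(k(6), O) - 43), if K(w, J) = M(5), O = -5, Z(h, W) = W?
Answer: 1344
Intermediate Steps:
M(V) = 5 + V² - 3*V (M(V) = (V² - 3*V) + 5 = 5 + V² - 3*V)
k(t) = t² (k(t) = t² + 0 = t²)
K(w, J) = 15 (K(w, J) = 5 + 5² - 3*5 = 5 + 25 - 15 = 15)
-48*(K(k(6), O) - 43) = -48*(15 - 43) = -48*(-28) = 1344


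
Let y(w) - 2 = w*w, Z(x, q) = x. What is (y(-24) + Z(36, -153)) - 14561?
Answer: -13947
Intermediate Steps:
y(w) = 2 + w**2 (y(w) = 2 + w*w = 2 + w**2)
(y(-24) + Z(36, -153)) - 14561 = ((2 + (-24)**2) + 36) - 14561 = ((2 + 576) + 36) - 14561 = (578 + 36) - 14561 = 614 - 14561 = -13947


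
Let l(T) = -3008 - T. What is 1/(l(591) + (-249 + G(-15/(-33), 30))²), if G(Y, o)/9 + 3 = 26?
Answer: -1/1835 ≈ -0.00054496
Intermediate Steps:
G(Y, o) = 207 (G(Y, o) = -27 + 9*26 = -27 + 234 = 207)
1/(l(591) + (-249 + G(-15/(-33), 30))²) = 1/((-3008 - 1*591) + (-249 + 207)²) = 1/((-3008 - 591) + (-42)²) = 1/(-3599 + 1764) = 1/(-1835) = -1/1835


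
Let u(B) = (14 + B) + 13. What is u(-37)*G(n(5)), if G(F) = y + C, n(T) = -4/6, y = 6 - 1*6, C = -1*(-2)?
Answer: -20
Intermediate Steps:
C = 2
y = 0 (y = 6 - 6 = 0)
n(T) = -⅔ (n(T) = -4*⅙ = -⅔)
u(B) = 27 + B
G(F) = 2 (G(F) = 0 + 2 = 2)
u(-37)*G(n(5)) = (27 - 37)*2 = -10*2 = -20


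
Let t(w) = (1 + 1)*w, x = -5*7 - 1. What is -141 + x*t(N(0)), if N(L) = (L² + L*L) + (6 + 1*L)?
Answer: -573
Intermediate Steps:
N(L) = 6 + L + 2*L² (N(L) = (L² + L²) + (6 + L) = 2*L² + (6 + L) = 6 + L + 2*L²)
x = -36 (x = -35 - 1 = -36)
t(w) = 2*w
-141 + x*t(N(0)) = -141 - 72*(6 + 0 + 2*0²) = -141 - 72*(6 + 0 + 2*0) = -141 - 72*(6 + 0 + 0) = -141 - 72*6 = -141 - 36*12 = -141 - 432 = -573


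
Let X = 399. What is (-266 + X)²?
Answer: 17689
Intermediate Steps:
(-266 + X)² = (-266 + 399)² = 133² = 17689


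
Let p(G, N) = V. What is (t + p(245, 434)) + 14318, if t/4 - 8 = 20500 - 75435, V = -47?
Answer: -205437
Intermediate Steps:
p(G, N) = -47
t = -219708 (t = 32 + 4*(20500 - 75435) = 32 + 4*(-54935) = 32 - 219740 = -219708)
(t + p(245, 434)) + 14318 = (-219708 - 47) + 14318 = -219755 + 14318 = -205437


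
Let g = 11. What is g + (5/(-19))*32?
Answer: 49/19 ≈ 2.5789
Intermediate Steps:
g + (5/(-19))*32 = 11 + (5/(-19))*32 = 11 + (5*(-1/19))*32 = 11 - 5/19*32 = 11 - 160/19 = 49/19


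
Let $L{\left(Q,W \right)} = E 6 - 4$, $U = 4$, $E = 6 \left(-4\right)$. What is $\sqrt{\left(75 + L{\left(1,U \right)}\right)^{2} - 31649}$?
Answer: $4 i \sqrt{1645} \approx 162.23 i$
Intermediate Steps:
$E = -24$
$L{\left(Q,W \right)} = -148$ ($L{\left(Q,W \right)} = \left(-24\right) 6 - 4 = -144 - 4 = -148$)
$\sqrt{\left(75 + L{\left(1,U \right)}\right)^{2} - 31649} = \sqrt{\left(75 - 148\right)^{2} - 31649} = \sqrt{\left(-73\right)^{2} - 31649} = \sqrt{5329 - 31649} = \sqrt{-26320} = 4 i \sqrt{1645}$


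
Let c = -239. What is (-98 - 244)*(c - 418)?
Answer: 224694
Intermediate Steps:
(-98 - 244)*(c - 418) = (-98 - 244)*(-239 - 418) = -342*(-657) = 224694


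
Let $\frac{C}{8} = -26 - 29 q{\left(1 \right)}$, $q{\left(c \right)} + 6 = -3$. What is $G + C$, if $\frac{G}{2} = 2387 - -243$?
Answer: $7140$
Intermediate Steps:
$q{\left(c \right)} = -9$ ($q{\left(c \right)} = -6 - 3 = -9$)
$C = 1880$ ($C = 8 \left(-26 - -261\right) = 8 \left(-26 + 261\right) = 8 \cdot 235 = 1880$)
$G = 5260$ ($G = 2 \left(2387 - -243\right) = 2 \left(2387 + 243\right) = 2 \cdot 2630 = 5260$)
$G + C = 5260 + 1880 = 7140$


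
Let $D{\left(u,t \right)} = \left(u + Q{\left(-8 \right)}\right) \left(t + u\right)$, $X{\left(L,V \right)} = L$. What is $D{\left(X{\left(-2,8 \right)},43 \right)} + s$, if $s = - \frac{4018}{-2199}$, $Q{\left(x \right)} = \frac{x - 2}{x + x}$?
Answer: $- \frac{959605}{17592} \approx -54.548$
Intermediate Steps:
$Q{\left(x \right)} = \frac{-2 + x}{2 x}$
$s = \frac{4018}{2199}$ ($s = \left(-4018\right) \left(- \frac{1}{2199}\right) = \frac{4018}{2199} \approx 1.8272$)
$D{\left(u,t \right)} = \left(\frac{5}{8} + u\right) \left(t + u\right)$ ($D{\left(u,t \right)} = \left(u + \frac{-2 - 8}{2 \left(-8\right)}\right) \left(t + u\right) = \left(u + \frac{1}{2} \left(- \frac{1}{8}\right) \left(-10\right)\right) \left(t + u\right) = \left(u + \frac{5}{8}\right) \left(t + u\right) = \left(\frac{5}{8} + u\right) \left(t + u\right)$)
$D{\left(X{\left(-2,8 \right)},43 \right)} + s = \left(\left(-2\right)^{2} + \frac{5}{8} \cdot 43 + \frac{5}{8} \left(-2\right) + 43 \left(-2\right)\right) + \frac{4018}{2199} = \left(4 + \frac{215}{8} - \frac{5}{4} - 86\right) + \frac{4018}{2199} = - \frac{451}{8} + \frac{4018}{2199} = - \frac{959605}{17592}$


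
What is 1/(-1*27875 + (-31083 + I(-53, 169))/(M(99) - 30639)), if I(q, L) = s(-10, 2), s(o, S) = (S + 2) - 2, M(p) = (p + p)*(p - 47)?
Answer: -20343/567030044 ≈ -3.5876e-5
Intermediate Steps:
M(p) = 2*p*(-47 + p) (M(p) = (2*p)*(-47 + p) = 2*p*(-47 + p))
s(o, S) = S (s(o, S) = (2 + S) - 2 = S)
I(q, L) = 2
1/(-1*27875 + (-31083 + I(-53, 169))/(M(99) - 30639)) = 1/(-1*27875 + (-31083 + 2)/(2*99*(-47 + 99) - 30639)) = 1/(-27875 - 31081/(2*99*52 - 30639)) = 1/(-27875 - 31081/(10296 - 30639)) = 1/(-27875 - 31081/(-20343)) = 1/(-27875 - 31081*(-1/20343)) = 1/(-27875 + 31081/20343) = 1/(-567030044/20343) = -20343/567030044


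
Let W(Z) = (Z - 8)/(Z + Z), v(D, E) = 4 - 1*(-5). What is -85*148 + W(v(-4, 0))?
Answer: -226439/18 ≈ -12580.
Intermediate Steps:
v(D, E) = 9 (v(D, E) = 4 + 5 = 9)
W(Z) = (-8 + Z)/(2*Z) (W(Z) = (-8 + Z)/((2*Z)) = (-8 + Z)*(1/(2*Z)) = (-8 + Z)/(2*Z))
-85*148 + W(v(-4, 0)) = -85*148 + (½)*(-8 + 9)/9 = -12580 + (½)*(⅑)*1 = -12580 + 1/18 = -226439/18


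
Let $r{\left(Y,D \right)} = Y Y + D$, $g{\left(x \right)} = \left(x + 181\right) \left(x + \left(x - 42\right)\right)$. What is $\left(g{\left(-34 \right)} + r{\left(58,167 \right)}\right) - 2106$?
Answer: $-14745$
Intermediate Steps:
$g{\left(x \right)} = \left(-42 + 2 x\right) \left(181 + x\right)$ ($g{\left(x \right)} = \left(181 + x\right) \left(x + \left(-42 + x\right)\right) = \left(181 + x\right) \left(-42 + 2 x\right) = \left(-42 + 2 x\right) \left(181 + x\right)$)
$r{\left(Y,D \right)} = D + Y^{2}$ ($r{\left(Y,D \right)} = Y^{2} + D = D + Y^{2}$)
$\left(g{\left(-34 \right)} + r{\left(58,167 \right)}\right) - 2106 = \left(\left(-7602 + 2 \left(-34\right)^{2} + 320 \left(-34\right)\right) + \left(167 + 58^{2}\right)\right) - 2106 = \left(\left(-7602 + 2 \cdot 1156 - 10880\right) + \left(167 + 3364\right)\right) - 2106 = \left(\left(-7602 + 2312 - 10880\right) + 3531\right) - 2106 = \left(-16170 + 3531\right) - 2106 = -12639 - 2106 = -14745$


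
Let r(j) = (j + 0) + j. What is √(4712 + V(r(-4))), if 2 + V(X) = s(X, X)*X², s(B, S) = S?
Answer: √4198 ≈ 64.792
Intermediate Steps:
r(j) = 2*j (r(j) = j + j = 2*j)
V(X) = -2 + X³ (V(X) = -2 + X*X² = -2 + X³)
√(4712 + V(r(-4))) = √(4712 + (-2 + (2*(-4))³)) = √(4712 + (-2 + (-8)³)) = √(4712 + (-2 - 512)) = √(4712 - 514) = √4198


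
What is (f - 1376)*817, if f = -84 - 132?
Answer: -1300664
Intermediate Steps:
f = -216
(f - 1376)*817 = (-216 - 1376)*817 = -1592*817 = -1300664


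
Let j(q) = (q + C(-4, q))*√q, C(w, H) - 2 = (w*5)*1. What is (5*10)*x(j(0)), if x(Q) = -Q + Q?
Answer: 0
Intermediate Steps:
C(w, H) = 2 + 5*w (C(w, H) = 2 + (w*5)*1 = 2 + (5*w)*1 = 2 + 5*w)
j(q) = √q*(-18 + q) (j(q) = (q + (2 + 5*(-4)))*√q = (q + (2 - 20))*√q = (q - 18)*√q = (-18 + q)*√q = √q*(-18 + q))
x(Q) = 0
(5*10)*x(j(0)) = (5*10)*0 = 50*0 = 0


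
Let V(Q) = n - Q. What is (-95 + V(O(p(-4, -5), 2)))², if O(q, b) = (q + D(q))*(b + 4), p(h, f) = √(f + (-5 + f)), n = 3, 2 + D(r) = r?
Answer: 4240 + 1920*I*√15 ≈ 4240.0 + 7436.1*I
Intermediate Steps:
D(r) = -2 + r
p(h, f) = √(-5 + 2*f)
O(q, b) = (-2 + 2*q)*(4 + b) (O(q, b) = (q + (-2 + q))*(b + 4) = (-2 + 2*q)*(4 + b))
V(Q) = 3 - Q
(-95 + V(O(p(-4, -5), 2)))² = (-95 + (3 - (-8 - 2*2 + 8*√(-5 + 2*(-5)) + 2*2*√(-5 + 2*(-5)))))² = (-95 + (3 - (-8 - 4 + 8*√(-5 - 10) + 2*2*√(-5 - 10))))² = (-95 + (3 - (-8 - 4 + 8*√(-15) + 2*2*√(-15))))² = (-95 + (3 - (-8 - 4 + 8*(I*√15) + 2*2*(I*√15))))² = (-95 + (3 - (-8 - 4 + 8*I*√15 + 4*I*√15)))² = (-95 + (3 - (-12 + 12*I*√15)))² = (-95 + (3 + (12 - 12*I*√15)))² = (-95 + (15 - 12*I*√15))² = (-80 - 12*I*√15)²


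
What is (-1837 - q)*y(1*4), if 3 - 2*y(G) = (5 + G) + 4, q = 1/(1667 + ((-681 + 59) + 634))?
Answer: 15421620/1679 ≈ 9185.0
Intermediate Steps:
q = 1/1679 (q = 1/(1667 + (-622 + 634)) = 1/(1667 + 12) = 1/1679 ≈ 0.00059559)
y(G) = -3 - G/2 (y(G) = 3/2 - ((5 + G) + 4)/2 = 3/2 - (9 + G)/2 = 3/2 + (-9/2 - G/2) = -3 - G/2)
(-1837 - q)*y(1*4) = (-1837 - 1*1/1679)*(-3 - 4/2) = (-1837 - 1/1679)*(-3 - ½*4) = -3084324*(-3 - 2)/1679 = -3084324/1679*(-5) = 15421620/1679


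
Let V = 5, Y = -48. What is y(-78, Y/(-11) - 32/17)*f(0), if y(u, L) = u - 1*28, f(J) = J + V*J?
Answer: 0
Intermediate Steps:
f(J) = 6*J (f(J) = J + 5*J = 6*J)
y(u, L) = -28 + u (y(u, L) = u - 28 = -28 + u)
y(-78, Y/(-11) - 32/17)*f(0) = (-28 - 78)*(6*0) = -106*0 = 0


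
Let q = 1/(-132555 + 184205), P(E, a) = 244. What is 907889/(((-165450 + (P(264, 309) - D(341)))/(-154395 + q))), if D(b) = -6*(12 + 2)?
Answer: 7239962418397861/8528551300 ≈ 8.4891e+5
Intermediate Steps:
D(b) = -84 (D(b) = -6*14 = -84)
q = 1/51650 ≈ 1.9361e-5
907889/(((-165450 + (P(264, 309) - D(341)))/(-154395 + q))) = 907889/(((-165450 + (244 - 1*(-84)))/(-154395 + 1/51650))) = 907889/(((-165450 + (244 + 84))/(-7974501749/51650))) = 907889/(((-165450 + 328)*(-51650/7974501749))) = 907889/((-165122*(-51650/7974501749))) = 907889/(8528551300/7974501749) = 907889*(7974501749/8528551300) = 7239962418397861/8528551300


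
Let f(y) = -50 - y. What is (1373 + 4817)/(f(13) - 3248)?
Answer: -6190/3311 ≈ -1.8695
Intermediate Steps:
(1373 + 4817)/(f(13) - 3248) = (1373 + 4817)/((-50 - 1*13) - 3248) = 6190/((-50 - 13) - 3248) = 6190/(-63 - 3248) = 6190/(-3311) = 6190*(-1/3311) = -6190/3311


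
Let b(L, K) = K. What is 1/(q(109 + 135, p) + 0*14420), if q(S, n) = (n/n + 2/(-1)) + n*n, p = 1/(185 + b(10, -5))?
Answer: -32400/32399 ≈ -1.0000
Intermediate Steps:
p = 1/180 (p = 1/(185 - 5) = 1/180 ≈ 0.0055556)
q(S, n) = -1 + n² (q(S, n) = (1 + 2*(-1)) + n² = (1 - 2) + n² = -1 + n²)
1/(q(109 + 135, p) + 0*14420) = 1/((-1 + (1/180)²) + 0*14420) = 1/((-1 + 1/32400) + 0) = 1/(-32399/32400 + 0) = 1/(-32399/32400) = -32400/32399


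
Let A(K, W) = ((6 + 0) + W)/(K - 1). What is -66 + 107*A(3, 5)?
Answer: 1045/2 ≈ 522.50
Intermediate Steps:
A(K, W) = (6 + W)/(-1 + K)
-66 + 107*A(3, 5) = -66 + 107*((6 + 5)/(-1 + 3)) = -66 + 107*(11/2) = -66 + 1177/2 = 1045/2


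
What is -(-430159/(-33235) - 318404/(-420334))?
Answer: -95696305023/6984900245 ≈ -13.700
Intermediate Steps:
-(-430159/(-33235) - 318404/(-420334)) = -(-430159*(-1/33235) - 318404*(-1/420334)) = -(430159/33235 + 159202/210167) = -1*95696305023/6984900245 = -95696305023/6984900245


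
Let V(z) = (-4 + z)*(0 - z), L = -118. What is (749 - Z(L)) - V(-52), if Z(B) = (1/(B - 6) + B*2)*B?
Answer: -1499653/62 ≈ -24188.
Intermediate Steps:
Z(B) = B*(1/(-6 + B) + 2*B) (Z(B) = (1/(-6 + B) + 2*B)*B = B*(1/(-6 + B) + 2*B))
V(z) = -z*(-4 + z) (V(z) = (-4 + z)*(-z) = -z*(-4 + z))
(749 - Z(L)) - V(-52) = (749 - (-118)*(1 - 12*(-118) + 2*(-118)²)/(-6 - 118)) - (-52)*(4 - 1*(-52)) = (749 - (-118)*(1 + 1416 + 2*13924)/(-124)) - (-52)*(4 + 52) = (749 - (-118)*(-1)*(1 + 1416 + 27848)/124) - (-52)*56 = (749 - (-118)*(-1)*29265/124) - 1*(-2912) = (749 - 1*1726635/62) + 2912 = (749 - 1726635/62) + 2912 = -1680197/62 + 2912 = -1499653/62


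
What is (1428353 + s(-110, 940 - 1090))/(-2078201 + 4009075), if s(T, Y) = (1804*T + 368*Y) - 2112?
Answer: 1172601/1930874 ≈ 0.60729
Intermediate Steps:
s(T, Y) = -2112 + 368*Y + 1804*T (s(T, Y) = (368*Y + 1804*T) - 2112 = -2112 + 368*Y + 1804*T)
(1428353 + s(-110, 940 - 1090))/(-2078201 + 4009075) = (1428353 + (-2112 + 368*(940 - 1090) + 1804*(-110)))/(-2078201 + 4009075) = (1428353 + (-2112 + 368*(-150) - 198440))/1930874 = (1428353 + (-2112 - 55200 - 198440))*(1/1930874) = (1428353 - 255752)*(1/1930874) = 1172601*(1/1930874) = 1172601/1930874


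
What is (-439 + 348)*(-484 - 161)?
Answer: 58695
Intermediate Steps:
(-439 + 348)*(-484 - 161) = -91*(-645) = 58695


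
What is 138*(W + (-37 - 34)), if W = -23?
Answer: -12972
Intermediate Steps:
138*(W + (-37 - 34)) = 138*(-23 + (-37 - 34)) = 138*(-23 - 71) = 138*(-94) = -12972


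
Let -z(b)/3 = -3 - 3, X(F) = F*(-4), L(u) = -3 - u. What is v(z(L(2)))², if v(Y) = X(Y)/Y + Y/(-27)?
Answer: 196/9 ≈ 21.778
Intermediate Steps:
X(F) = -4*F
z(b) = 18 (z(b) = -3*(-3 - 3) = -3*(-6) = 18)
v(Y) = -4 - Y/27 (v(Y) = (-4*Y)/Y + Y/(-27) = -4 + Y*(-1/27) = -4 - Y/27)
v(z(L(2)))² = (-4 - 1/27*18)² = (-4 - ⅔)² = (-14/3)² = 196/9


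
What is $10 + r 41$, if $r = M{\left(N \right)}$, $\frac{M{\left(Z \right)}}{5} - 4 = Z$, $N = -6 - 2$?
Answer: $-810$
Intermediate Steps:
$N = -8$
$M{\left(Z \right)} = 20 + 5 Z$
$r = -20$ ($r = 20 + 5 \left(-8\right) = 20 - 40 = -20$)
$10 + r 41 = 10 - 820 = -810$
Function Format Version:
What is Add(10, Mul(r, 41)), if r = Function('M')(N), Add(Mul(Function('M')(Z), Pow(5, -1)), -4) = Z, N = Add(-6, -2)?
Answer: -810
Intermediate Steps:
N = -8
Function('M')(Z) = Add(20, Mul(5, Z))
r = -20 (r = Add(20, Mul(5, -8)) = Add(20, -40) = -20)
Add(10, Mul(r, 41)) = Add(10, Mul(-20, 41)) = Add(10, -820) = -810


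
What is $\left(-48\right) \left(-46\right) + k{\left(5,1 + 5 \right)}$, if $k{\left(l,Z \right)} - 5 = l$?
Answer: $2218$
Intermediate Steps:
$k{\left(l,Z \right)} = 5 + l$
$\left(-48\right) \left(-46\right) + k{\left(5,1 + 5 \right)} = \left(-48\right) \left(-46\right) + \left(5 + 5\right) = 2208 + 10 = 2218$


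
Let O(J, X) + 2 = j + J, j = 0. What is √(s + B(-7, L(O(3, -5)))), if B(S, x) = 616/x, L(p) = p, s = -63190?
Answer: I*√62574 ≈ 250.15*I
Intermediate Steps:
O(J, X) = -2 + J (O(J, X) = -2 + (0 + J) = -2 + J)
√(s + B(-7, L(O(3, -5)))) = √(-63190 + 616/(-2 + 3)) = √(-63190 + 616/1) = √(-63190 + 616*1) = √(-63190 + 616) = √(-62574) = I*√62574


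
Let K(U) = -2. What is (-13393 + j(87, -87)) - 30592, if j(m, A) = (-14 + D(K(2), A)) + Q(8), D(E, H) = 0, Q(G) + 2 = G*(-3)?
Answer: -44025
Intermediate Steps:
Q(G) = -2 - 3*G (Q(G) = -2 + G*(-3) = -2 - 3*G)
j(m, A) = -40 (j(m, A) = (-14 + 0) + (-2 - 3*8) = -14 + (-2 - 24) = -14 - 26 = -40)
(-13393 + j(87, -87)) - 30592 = (-13393 - 40) - 30592 = -13433 - 30592 = -44025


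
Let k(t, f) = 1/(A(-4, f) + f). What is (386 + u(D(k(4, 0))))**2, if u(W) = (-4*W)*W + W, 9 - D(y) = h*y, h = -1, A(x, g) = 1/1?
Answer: 16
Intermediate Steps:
A(x, g) = 1
k(t, f) = 1/(1 + f)
D(y) = 9 + y (D(y) = 9 - (-1)*y = 9 + y)
u(W) = W - 4*W**2 (u(W) = -4*W**2 + W = W - 4*W**2)
(386 + u(D(k(4, 0))))**2 = (386 + (9 + 1/(1 + 0))*(1 - 4*(9 + 1/(1 + 0))))**2 = (386 + (9 + 1/1)*(1 - 4*(9 + 1/1)))**2 = (386 + (9 + 1)*(1 - 4*(9 + 1)))**2 = (386 + 10*(1 - 4*10))**2 = (386 + 10*(1 - 40))**2 = (386 + 10*(-39))**2 = (386 - 390)**2 = (-4)**2 = 16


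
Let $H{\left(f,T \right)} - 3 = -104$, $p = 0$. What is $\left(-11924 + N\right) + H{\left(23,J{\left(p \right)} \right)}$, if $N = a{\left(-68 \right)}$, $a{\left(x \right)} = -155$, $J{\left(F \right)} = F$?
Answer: $-12180$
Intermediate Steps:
$H{\left(f,T \right)} = -101$ ($H{\left(f,T \right)} = 3 - 104 = -101$)
$N = -155$
$\left(-11924 + N\right) + H{\left(23,J{\left(p \right)} \right)} = \left(-11924 - 155\right) - 101 = -12079 - 101 = -12180$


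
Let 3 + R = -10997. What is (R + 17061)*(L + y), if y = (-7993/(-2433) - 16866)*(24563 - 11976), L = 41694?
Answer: -3129325930498273/2433 ≈ -1.2862e+12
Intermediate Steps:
R = -11000 (R = -3 - 10997 = -11000)
y = -516406660195/2433 (y = (-7993*(-1/2433) - 16866)*12587 = (7993/2433 - 16866)*12587 = -41026985/2433*12587 = -516406660195/2433 ≈ -2.1225e+8)
(R + 17061)*(L + y) = (-11000 + 17061)*(41694 - 516406660195/2433) = 6061*(-516305218693/2433) = -3129325930498273/2433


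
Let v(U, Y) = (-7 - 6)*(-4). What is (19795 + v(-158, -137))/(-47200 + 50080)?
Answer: 19847/2880 ≈ 6.8913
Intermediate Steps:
v(U, Y) = 52 (v(U, Y) = -13*(-4) = 52)
(19795 + v(-158, -137))/(-47200 + 50080) = (19795 + 52)/(-47200 + 50080) = 19847/2880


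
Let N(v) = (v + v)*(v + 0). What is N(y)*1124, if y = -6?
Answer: 80928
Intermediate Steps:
N(v) = 2*v**2 (N(v) = (2*v)*v = 2*v**2)
N(y)*1124 = (2*(-6)**2)*1124 = (2*36)*1124 = 72*1124 = 80928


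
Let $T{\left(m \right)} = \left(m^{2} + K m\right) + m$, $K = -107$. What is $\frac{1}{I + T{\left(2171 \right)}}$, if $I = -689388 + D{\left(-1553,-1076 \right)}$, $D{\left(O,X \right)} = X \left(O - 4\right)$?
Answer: $\frac{1}{5469059} \approx 1.8285 \cdot 10^{-7}$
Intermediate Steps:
$D{\left(O,X \right)} = X \left(-4 + O\right)$
$T{\left(m \right)} = m^{2} - 106 m$ ($T{\left(m \right)} = \left(m^{2} - 107 m\right) + m = m^{2} - 106 m$)
$I = 985944$ ($I = -689388 - 1076 \left(-4 - 1553\right) = -689388 - -1675332 = -689388 + 1675332 = 985944$)
$\frac{1}{I + T{\left(2171 \right)}} = \frac{1}{985944 + 2171 \left(-106 + 2171\right)} = \frac{1}{985944 + 2171 \cdot 2065} = \frac{1}{985944 + 4483115} = \frac{1}{5469059}$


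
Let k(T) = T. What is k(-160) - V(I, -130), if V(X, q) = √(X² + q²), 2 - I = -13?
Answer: -160 - 5*√685 ≈ -290.86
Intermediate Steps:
I = 15 (I = 2 - 1*(-13) = 2 + 13 = 15)
k(-160) - V(I, -130) = -160 - √(15² + (-130)²) = -160 - √(225 + 16900) = -160 - √17125 = -160 - 5*√685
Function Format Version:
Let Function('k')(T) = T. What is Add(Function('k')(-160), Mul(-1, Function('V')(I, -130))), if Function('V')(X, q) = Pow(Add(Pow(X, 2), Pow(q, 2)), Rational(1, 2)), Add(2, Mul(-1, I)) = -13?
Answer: Add(-160, Mul(-5, Pow(685, Rational(1, 2)))) ≈ -290.86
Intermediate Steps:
I = 15 (I = Add(2, Mul(-1, -13)) = Add(2, 13) = 15)
Add(Function('k')(-160), Mul(-1, Function('V')(I, -130))) = Add(-160, Mul(-1, Pow(Add(Pow(15, 2), Pow(-130, 2)), Rational(1, 2)))) = Add(-160, Mul(-1, Pow(Add(225, 16900), Rational(1, 2)))) = Add(-160, Mul(-1, Pow(17125, Rational(1, 2)))) = Add(-160, Mul(-1, Mul(5, Pow(685, Rational(1, 2))))) = Add(-160, Mul(-5, Pow(685, Rational(1, 2))))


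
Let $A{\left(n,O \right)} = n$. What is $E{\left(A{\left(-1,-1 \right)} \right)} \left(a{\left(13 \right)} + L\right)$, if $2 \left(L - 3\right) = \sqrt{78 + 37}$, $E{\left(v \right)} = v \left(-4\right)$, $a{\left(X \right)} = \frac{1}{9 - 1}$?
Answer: $\frac{25}{2} + 2 \sqrt{115} \approx 33.948$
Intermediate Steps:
$a{\left(X \right)} = \frac{1}{8}$
$E{\left(v \right)} = - 4 v$
$L = 3 + \frac{\sqrt{115}}{2}$ ($L = 3 + \frac{\sqrt{78 + 37}}{2} = 3 + \frac{\sqrt{115}}{2} \approx 8.3619$)
$E{\left(A{\left(-1,-1 \right)} \right)} \left(a{\left(13 \right)} + L\right) = \left(-4\right) \left(-1\right) \left(\frac{1}{8} + \left(3 + \frac{\sqrt{115}}{2}\right)\right) = 4 \left(\frac{25}{8} + \frac{\sqrt{115}}{2}\right) = \frac{25}{2} + 2 \sqrt{115}$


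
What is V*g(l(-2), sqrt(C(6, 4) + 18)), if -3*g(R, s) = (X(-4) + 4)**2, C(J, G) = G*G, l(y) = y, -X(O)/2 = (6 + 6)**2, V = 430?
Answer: -34682080/3 ≈ -1.1561e+7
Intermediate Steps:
X(O) = -288 (X(O) = -2*(6 + 6)**2 = -2*12**2 = -2*144 = -288)
C(J, G) = G**2
g(R, s) = -80656/3 (g(R, s) = -(-288 + 4)**2/3 = -1/3*(-284)**2 = -1/3*80656 = -80656/3)
V*g(l(-2), sqrt(C(6, 4) + 18)) = 430*(-80656/3) = -34682080/3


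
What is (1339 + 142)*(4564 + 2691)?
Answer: 10744655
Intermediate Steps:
(1339 + 142)*(4564 + 2691) = 1481*7255 = 10744655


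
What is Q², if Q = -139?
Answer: 19321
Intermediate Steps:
Q² = (-139)² = 19321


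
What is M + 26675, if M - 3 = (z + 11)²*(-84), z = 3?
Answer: 10214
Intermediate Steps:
M = -16461 (M = 3 + (3 + 11)²*(-84) = 3 + 14²*(-84) = 3 + 196*(-84) = 3 - 16464 = -16461)
M + 26675 = -16461 + 26675 = 10214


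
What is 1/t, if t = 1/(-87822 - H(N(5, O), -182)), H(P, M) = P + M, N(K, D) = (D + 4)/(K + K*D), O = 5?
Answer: -876403/10 ≈ -87640.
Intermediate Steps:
N(K, D) = (4 + D)/(K + D*K)
H(P, M) = M + P
t = -10/876403 (t = 1/(-87822 - (-182 + (4 + 5)/(5*(1 + 5)))) = 1/(-87822 - (-182 + (⅕)*9/6)) = 1/(-87822 - (-182 + (⅕)*(⅙)*9)) = 1/(-87822 - (-182 + 3/10)) = 1/(-87822 - 1*(-1817/10)) = 1/(-87822 + 1817/10) = 1/(-876403/10) = -10/876403 ≈ -1.1410e-5)
1/t = 1/(-10/876403) = -876403/10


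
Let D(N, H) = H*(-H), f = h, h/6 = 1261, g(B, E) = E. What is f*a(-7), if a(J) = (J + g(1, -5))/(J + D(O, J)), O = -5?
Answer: 11349/7 ≈ 1621.3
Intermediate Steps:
h = 7566 (h = 6*1261 = 7566)
f = 7566
D(N, H) = -H²
a(J) = (-5 + J)/(J - J²) (a(J) = (J - 5)/(J - J²) = (-5 + J)/(J - J²))
f*a(-7) = 7566*((5 - 1*(-7))/((-7)*(-1 - 7))) = 7566*(-⅐*(5 + 7)/(-8)) = 7566*(-⅐*(-⅛)*12) = 7566*(3/14) = 11349/7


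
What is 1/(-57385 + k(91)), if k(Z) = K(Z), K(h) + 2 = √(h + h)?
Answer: -57387/3293267587 - √182/3293267587 ≈ -1.7430e-5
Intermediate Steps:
K(h) = -2 + √2*√h (K(h) = -2 + √(h + h) = -2 + √(2*h) = -2 + √2*√h)
k(Z) = -2 + √2*√Z
1/(-57385 + k(91)) = 1/(-57385 + (-2 + √2*√91)) = 1/(-57385 + (-2 + √182)) = 1/(-57387 + √182)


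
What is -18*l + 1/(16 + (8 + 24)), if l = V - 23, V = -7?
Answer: 25921/48 ≈ 540.02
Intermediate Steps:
l = -30 (l = -7 - 23 = -30)
-18*l + 1/(16 + (8 + 24)) = -18*(-30) + 1/(16 + (8 + 24)) = 540 + 1/(16 + 32) = 540 + 1/48 = 25921/48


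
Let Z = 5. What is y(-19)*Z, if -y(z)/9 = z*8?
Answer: 6840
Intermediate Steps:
y(z) = -72*z (y(z) = -9*z*8 = -72*z)
y(-19)*Z = -72*(-19)*5 = 1368*5 = 6840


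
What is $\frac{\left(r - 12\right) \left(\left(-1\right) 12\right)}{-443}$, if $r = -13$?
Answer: $- \frac{300}{443} \approx -0.6772$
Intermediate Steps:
$\frac{\left(r - 12\right) \left(\left(-1\right) 12\right)}{-443} = \frac{\left(-13 - 12\right) \left(\left(-1\right) 12\right)}{-443} = \left(-25\right) \left(-12\right) \left(- \frac{1}{443}\right) = 300 \left(- \frac{1}{443}\right) = - \frac{300}{443}$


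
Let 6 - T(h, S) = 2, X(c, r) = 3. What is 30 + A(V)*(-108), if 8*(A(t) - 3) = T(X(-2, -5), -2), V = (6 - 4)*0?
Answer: -348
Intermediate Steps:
V = 0 (V = 2*0 = 0)
T(h, S) = 4 (T(h, S) = 6 - 1*2 = 6 - 2 = 4)
A(t) = 7/2 (A(t) = 3 + (⅛)*4 = 3 + ½ = 7/2)
30 + A(V)*(-108) = 30 + (7/2)*(-108) = 30 - 378 = -348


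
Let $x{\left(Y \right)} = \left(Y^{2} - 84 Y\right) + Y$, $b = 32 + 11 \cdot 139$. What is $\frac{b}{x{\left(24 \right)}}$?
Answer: $- \frac{1561}{1416} \approx -1.1024$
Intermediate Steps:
$b = 1561$ ($b = 32 + 1529 = 1561$)
$x{\left(Y \right)} = Y^{2} - 83 Y$
$\frac{b}{x{\left(24 \right)}} = \frac{1561}{24 \left(-83 + 24\right)} = \frac{1561}{24 \left(-59\right)} = \frac{1561}{-1416} = 1561 \left(- \frac{1}{1416}\right) = - \frac{1561}{1416}$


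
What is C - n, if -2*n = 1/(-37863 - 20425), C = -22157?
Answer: -2582974433/116576 ≈ -22157.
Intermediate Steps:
n = 1/116576 (n = -1/(2*(-37863 - 20425)) = -1/2/(-58288) = -1/2*(-1/58288) = 1/116576 ≈ 8.5781e-6)
C - n = -22157 - 1*1/116576 = -22157 - 1/116576 = -2582974433/116576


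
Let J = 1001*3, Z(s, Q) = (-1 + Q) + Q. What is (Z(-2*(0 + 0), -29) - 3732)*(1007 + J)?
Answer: -15201910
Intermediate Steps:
Z(s, Q) = -1 + 2*Q
J = 3003
(Z(-2*(0 + 0), -29) - 3732)*(1007 + J) = ((-1 + 2*(-29)) - 3732)*(1007 + 3003) = ((-1 - 58) - 3732)*4010 = (-59 - 3732)*4010 = -3791*4010 = -15201910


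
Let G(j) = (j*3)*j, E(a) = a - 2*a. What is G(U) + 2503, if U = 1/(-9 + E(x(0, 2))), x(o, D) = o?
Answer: 67582/27 ≈ 2503.0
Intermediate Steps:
E(a) = -a
U = -⅑ (U = 1/(-9 - 1*0) = 1/(-9 + 0) = 1/(-9) = -⅑ ≈ -0.11111)
G(j) = 3*j² (G(j) = (3*j)*j = 3*j²)
G(U) + 2503 = 3*(-⅑)² + 2503 = 3*(1/81) + 2503 = 1/27 + 2503 = 67582/27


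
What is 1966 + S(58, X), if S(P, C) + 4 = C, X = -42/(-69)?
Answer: 45140/23 ≈ 1962.6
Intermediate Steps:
X = 14/23 (X = -42*(-1/69) = 14/23 ≈ 0.60870)
S(P, C) = -4 + C
1966 + S(58, X) = 1966 + (-4 + 14/23) = 1966 - 78/23 = 45140/23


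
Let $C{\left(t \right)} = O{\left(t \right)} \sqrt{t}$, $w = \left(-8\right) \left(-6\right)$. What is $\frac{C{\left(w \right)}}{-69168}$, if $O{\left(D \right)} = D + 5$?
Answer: $- \frac{53 \sqrt{3}}{17292} \approx -0.0053087$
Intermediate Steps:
$O{\left(D \right)} = 5 + D$
$w = 48$
$C{\left(t \right)} = \sqrt{t} \left(5 + t\right)$ ($C{\left(t \right)} = \left(5 + t\right) \sqrt{t} = \sqrt{t} \left(5 + t\right)$)
$\frac{C{\left(w \right)}}{-69168} = \frac{\sqrt{48} \left(5 + 48\right)}{-69168} = 4 \sqrt{3} \cdot 53 \left(- \frac{1}{69168}\right) = 212 \sqrt{3} \left(- \frac{1}{69168}\right) = - \frac{53 \sqrt{3}}{17292}$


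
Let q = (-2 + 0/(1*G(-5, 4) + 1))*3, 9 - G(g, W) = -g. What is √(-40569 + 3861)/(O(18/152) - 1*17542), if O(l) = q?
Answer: -I*√9177/8774 ≈ -0.010918*I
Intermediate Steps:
G(g, W) = 9 + g (G(g, W) = 9 - (-1)*g = 9 + g)
q = -6 (q = (-2 + 0/(1*(9 - 5) + 1))*3 = (-2 + 0/(1*4 + 1))*3 = (-2 + 0/(4 + 1))*3 = (-2 + 0/5)*3 = (-2 + 0*(⅕))*3 = (-2 + 0)*3 = -2*3 = -6)
O(l) = -6
√(-40569 + 3861)/(O(18/152) - 1*17542) = √(-40569 + 3861)/(-6 - 1*17542) = √(-36708)/(-6 - 17542) = (2*I*√9177)/(-17548) = (2*I*√9177)*(-1/17548) = -I*√9177/8774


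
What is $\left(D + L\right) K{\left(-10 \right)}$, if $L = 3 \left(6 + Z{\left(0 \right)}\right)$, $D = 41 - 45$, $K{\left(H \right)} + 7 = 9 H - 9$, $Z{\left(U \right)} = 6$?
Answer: $-3392$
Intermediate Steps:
$K{\left(H \right)} = -16 + 9 H$ ($K{\left(H \right)} = -7 + \left(9 H - 9\right) = -7 + \left(-9 + 9 H\right) = -16 + 9 H$)
$D = -4$
$L = 36$ ($L = 3 \left(6 + 6\right) = 3 \cdot 12 = 36$)
$\left(D + L\right) K{\left(-10 \right)} = \left(-4 + 36\right) \left(-16 + 9 \left(-10\right)\right) = 32 \left(-16 - 90\right) = 32 \left(-106\right) = -3392$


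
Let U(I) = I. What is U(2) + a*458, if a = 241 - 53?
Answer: 86106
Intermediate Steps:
a = 188
U(2) + a*458 = 2 + 188*458 = 2 + 86104 = 86106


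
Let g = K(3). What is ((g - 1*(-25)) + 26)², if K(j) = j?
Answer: 2916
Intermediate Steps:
g = 3
((g - 1*(-25)) + 26)² = ((3 - 1*(-25)) + 26)² = ((3 + 25) + 26)² = (28 + 26)² = 54² = 2916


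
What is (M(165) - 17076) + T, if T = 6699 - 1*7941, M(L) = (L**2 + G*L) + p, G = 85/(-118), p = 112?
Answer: 1050217/118 ≈ 8900.1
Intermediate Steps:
G = -85/118 (G = 85*(-1/118) = -85/118 ≈ -0.72034)
M(L) = 112 + L**2 - 85*L/118 (M(L) = (L**2 - 85*L/118) + 112 = 112 + L**2 - 85*L/118)
T = -1242 (T = 6699 - 7941 = -1242)
(M(165) - 17076) + T = ((112 + 165**2 - 85/118*165) - 17076) - 1242 = ((112 + 27225 - 14025/118) - 17076) - 1242 = (3211741/118 - 17076) - 1242 = 1196773/118 - 1242 = 1050217/118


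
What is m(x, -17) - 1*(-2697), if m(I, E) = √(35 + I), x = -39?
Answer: 2697 + 2*I ≈ 2697.0 + 2.0*I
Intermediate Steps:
m(x, -17) - 1*(-2697) = √(35 - 39) - 1*(-2697) = √(-4) + 2697 = 2*I + 2697 = 2697 + 2*I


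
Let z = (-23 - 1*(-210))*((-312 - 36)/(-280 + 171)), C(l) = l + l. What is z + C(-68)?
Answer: 50252/109 ≈ 461.03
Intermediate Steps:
C(l) = 2*l
z = 65076/109 (z = (-23 + 210)*(-348/(-109)) = 187*(-348*(-1/109)) = 187*(348/109) = 65076/109 ≈ 597.03)
z + C(-68) = 65076/109 + 2*(-68) = 65076/109 - 136 = 50252/109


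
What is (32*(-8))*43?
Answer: -11008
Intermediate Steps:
(32*(-8))*43 = -256*43 = -11008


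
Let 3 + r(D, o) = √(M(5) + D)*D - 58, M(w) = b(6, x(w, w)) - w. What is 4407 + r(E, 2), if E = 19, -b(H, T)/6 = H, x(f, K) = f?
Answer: 4346 + 19*I*√22 ≈ 4346.0 + 89.118*I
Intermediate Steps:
b(H, T) = -6*H
M(w) = -36 - w (M(w) = -6*6 - w = -36 - w)
r(D, o) = -61 + D*√(-41 + D) (r(D, o) = -3 + (√((-36 - 1*5) + D)*D - 58) = -3 + (√((-36 - 5) + D)*D - 58) = -3 + (√(-41 + D)*D - 58) = -3 + (D*√(-41 + D) - 58) = -3 + (-58 + D*√(-41 + D)) = -61 + D*√(-41 + D))
4407 + r(E, 2) = 4407 + (-61 + 19*√(-41 + 19)) = 4407 + (-61 + 19*√(-22)) = 4407 + (-61 + 19*(I*√22)) = 4407 + (-61 + 19*I*√22) = 4346 + 19*I*√22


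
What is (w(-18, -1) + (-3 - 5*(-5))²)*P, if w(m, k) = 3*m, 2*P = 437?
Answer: 93955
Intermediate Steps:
P = 437/2 (P = (½)*437 = 437/2 ≈ 218.50)
(w(-18, -1) + (-3 - 5*(-5))²)*P = (3*(-18) + (-3 - 5*(-5))²)*(437/2) = (-54 + (-3 + 25)²)*(437/2) = (-54 + 22²)*(437/2) = (-54 + 484)*(437/2) = 430*(437/2) = 93955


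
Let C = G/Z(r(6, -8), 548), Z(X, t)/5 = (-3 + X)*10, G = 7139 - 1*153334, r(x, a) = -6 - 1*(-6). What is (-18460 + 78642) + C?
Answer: 1834699/30 ≈ 61157.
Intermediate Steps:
r(x, a) = 0 (r(x, a) = -6 + 6 = 0)
G = -146195 (G = 7139 - 153334 = -146195)
Z(X, t) = -150 + 50*X (Z(X, t) = 5*((-3 + X)*10) = 5*(-30 + 10*X) = -150 + 50*X)
C = 29239/30 (C = -146195/(-150 + 50*0) = -146195/(-150 + 0) = -146195/(-150) = -146195*(-1/150) = 29239/30 ≈ 974.63)
(-18460 + 78642) + C = (-18460 + 78642) + 29239/30 = 60182 + 29239/30 = 1834699/30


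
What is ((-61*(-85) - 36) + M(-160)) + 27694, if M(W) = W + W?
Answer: 32523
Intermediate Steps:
M(W) = 2*W
((-61*(-85) - 36) + M(-160)) + 27694 = ((-61*(-85) - 36) + 2*(-160)) + 27694 = ((5185 - 36) - 320) + 27694 = (5149 - 320) + 27694 = 4829 + 27694 = 32523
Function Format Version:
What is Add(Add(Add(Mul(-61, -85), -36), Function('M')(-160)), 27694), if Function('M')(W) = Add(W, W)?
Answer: 32523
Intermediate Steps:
Function('M')(W) = Mul(2, W)
Add(Add(Add(Mul(-61, -85), -36), Function('M')(-160)), 27694) = Add(Add(Add(Mul(-61, -85), -36), Mul(2, -160)), 27694) = Add(Add(Add(5185, -36), -320), 27694) = Add(Add(5149, -320), 27694) = Add(4829, 27694) = 32523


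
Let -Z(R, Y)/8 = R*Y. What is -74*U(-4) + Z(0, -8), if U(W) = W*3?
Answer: 888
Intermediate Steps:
Z(R, Y) = -8*R*Y
U(W) = 3*W
-74*U(-4) + Z(0, -8) = -222*(-4) - 8*0*(-8) = -74*(-12) + 0 = 888 + 0 = 888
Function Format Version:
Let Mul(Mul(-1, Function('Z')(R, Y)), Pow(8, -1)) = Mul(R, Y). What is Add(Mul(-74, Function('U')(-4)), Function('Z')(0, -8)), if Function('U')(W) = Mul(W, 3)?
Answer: 888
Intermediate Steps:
Function('Z')(R, Y) = Mul(-8, R, Y) (Function('Z')(R, Y) = Mul(-8, Mul(R, Y)) = Mul(-8, R, Y))
Function('U')(W) = Mul(3, W)
Add(Mul(-74, Function('U')(-4)), Function('Z')(0, -8)) = Add(Mul(-74, Mul(3, -4)), Mul(-8, 0, -8)) = Add(Mul(-74, -12), 0) = Add(888, 0) = 888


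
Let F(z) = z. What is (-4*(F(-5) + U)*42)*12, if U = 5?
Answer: 0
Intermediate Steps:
(-4*(F(-5) + U)*42)*12 = (-4*(-5 + 5)*42)*12 = (-4*0*42)*12 = (0*42)*12 = 0*12 = 0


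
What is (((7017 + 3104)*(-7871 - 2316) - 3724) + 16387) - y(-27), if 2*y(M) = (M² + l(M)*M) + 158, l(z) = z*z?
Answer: -103080566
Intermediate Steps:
l(z) = z²
y(M) = 79 + M²/2 + M³/2 (y(M) = ((M² + M²*M) + 158)/2 = ((M² + M³) + 158)/2 = (158 + M² + M³)/2 = 79 + M²/2 + M³/2)
(((7017 + 3104)*(-7871 - 2316) - 3724) + 16387) - y(-27) = (((7017 + 3104)*(-7871 - 2316) - 3724) + 16387) - (79 + (½)*(-27)² + (½)*(-27)³) = ((10121*(-10187) - 3724) + 16387) - (79 + (½)*729 + (½)*(-19683)) = ((-103102627 - 3724) + 16387) - (79 + 729/2 - 19683/2) = (-103106351 + 16387) - 1*(-9398) = -103089964 + 9398 = -103080566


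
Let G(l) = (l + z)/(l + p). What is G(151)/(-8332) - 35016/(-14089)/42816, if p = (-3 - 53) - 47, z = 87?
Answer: -337410629/628268860896 ≈ -0.00053705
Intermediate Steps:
p = -103 (p = -56 - 47 = -103)
G(l) = (87 + l)/(-103 + l) (G(l) = (l + 87)/(l - 103) = (87 + l)/(-103 + l))
G(151)/(-8332) - 35016/(-14089)/42816 = ((87 + 151)/(-103 + 151))/(-8332) - 35016/(-14089)/42816 = (238/48)*(-1/8332) - 35016*(-1/14089)*(1/42816) = ((1/48)*238)*(-1/8332) + (35016/14089)*(1/42816) = (119/24)*(-1/8332) + 1459/25134776 = -119/199968 + 1459/25134776 = -337410629/628268860896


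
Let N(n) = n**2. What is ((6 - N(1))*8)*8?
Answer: 320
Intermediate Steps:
((6 - N(1))*8)*8 = ((6 - 1*1**2)*8)*8 = ((6 - 1*1)*8)*8 = ((6 - 1)*8)*8 = (5*8)*8 = 40*8 = 320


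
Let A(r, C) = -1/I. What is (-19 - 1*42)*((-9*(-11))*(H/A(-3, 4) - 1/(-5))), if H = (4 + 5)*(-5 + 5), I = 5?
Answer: -6039/5 ≈ -1207.8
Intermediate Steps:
A(r, C) = -1/5
H = 0 (H = 9*0 = 0)
(-19 - 1*42)*((-9*(-11))*(H/A(-3, 4) - 1/(-5))) = (-19 - 1*42)*((-9*(-11))*(0/(-1/5) - 1/(-5))) = (-19 - 42)*(99*(0*(-5) - 1*(-1/5))) = -6039*(0 + 1/5) = -6039/5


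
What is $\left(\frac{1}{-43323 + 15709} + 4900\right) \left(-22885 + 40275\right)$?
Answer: $\frac{1176508268305}{13807} \approx 8.5211 \cdot 10^{7}$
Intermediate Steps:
$\left(\frac{1}{-43323 + 15709} + 4900\right) \left(-22885 + 40275\right) = \left(\frac{1}{-27614} + 4900\right) 17390 = \left(- \frac{1}{27614} + 4900\right) 17390 = \frac{135308599}{27614} \cdot 17390 = \frac{1176508268305}{13807}$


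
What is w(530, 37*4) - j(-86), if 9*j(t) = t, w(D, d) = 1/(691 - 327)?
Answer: 31313/3276 ≈ 9.5583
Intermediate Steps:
w(D, d) = 1/364
j(t) = t/9
w(530, 37*4) - j(-86) = 1/364 - (-86)/9 = 1/364 - 1*(-86/9) = 1/364 + 86/9 = 31313/3276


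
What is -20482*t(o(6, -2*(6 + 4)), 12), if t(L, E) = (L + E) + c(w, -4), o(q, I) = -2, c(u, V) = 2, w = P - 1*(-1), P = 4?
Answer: -245784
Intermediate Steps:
w = 5 (w = 4 - 1*(-1) = 4 + 1 = 5)
t(L, E) = 2 + E + L (t(L, E) = (L + E) + 2 = (E + L) + 2 = 2 + E + L)
-20482*t(o(6, -2*(6 + 4)), 12) = -20482*(2 + 12 - 2) = -20482*12 = -245784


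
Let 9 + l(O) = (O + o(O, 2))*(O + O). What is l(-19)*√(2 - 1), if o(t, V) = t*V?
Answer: 2157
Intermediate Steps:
o(t, V) = V*t
l(O) = -9 + 6*O² (l(O) = -9 + (O + 2*O)*(O + O) = -9 + (3*O)*(2*O) = -9 + 6*O²)
l(-19)*√(2 - 1) = (-9 + 6*(-19)²)*√(2 - 1) = (-9 + 6*361)*√1 = (-9 + 2166)*1 = 2157*1 = 2157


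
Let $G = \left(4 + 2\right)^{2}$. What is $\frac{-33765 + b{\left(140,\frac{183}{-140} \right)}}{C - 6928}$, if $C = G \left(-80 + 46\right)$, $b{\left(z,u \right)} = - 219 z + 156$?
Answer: $\frac{64269}{8152} \approx 7.8838$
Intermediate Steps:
$G = 36$ ($G = 6^{2} = 36$)
$b{\left(z,u \right)} = 156 - 219 z$
$C = -1224$ ($C = 36 \left(-80 + 46\right) = 36 \left(-34\right) = -1224$)
$\frac{-33765 + b{\left(140,\frac{183}{-140} \right)}}{C - 6928} = \frac{-33765 + \left(156 - 30660\right)}{-1224 - 6928} = \frac{-33765 + \left(156 - 30660\right)}{-8152} = \left(-33765 - 30504\right) \left(- \frac{1}{8152}\right) = \left(-64269\right) \left(- \frac{1}{8152}\right) = \frac{64269}{8152}$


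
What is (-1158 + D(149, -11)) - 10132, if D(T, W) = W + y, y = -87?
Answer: -11388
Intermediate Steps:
D(T, W) = -87 + W (D(T, W) = W - 87 = -87 + W)
(-1158 + D(149, -11)) - 10132 = (-1158 + (-87 - 11)) - 10132 = (-1158 - 98) - 10132 = -1256 - 10132 = -11388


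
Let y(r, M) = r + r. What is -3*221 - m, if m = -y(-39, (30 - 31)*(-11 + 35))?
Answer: -741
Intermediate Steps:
y(r, M) = 2*r
m = 78 (m = -2*(-39) = -1*(-78) = 78)
-3*221 - m = -3*221 - 1*78 = -663 - 78 = -741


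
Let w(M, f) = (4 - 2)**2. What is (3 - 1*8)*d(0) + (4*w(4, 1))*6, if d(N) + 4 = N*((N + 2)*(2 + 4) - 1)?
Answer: 116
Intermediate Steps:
w(M, f) = 4 (w(M, f) = 2**2 = 4)
d(N) = -4 + N*(11 + 6*N) (d(N) = -4 + N*((N + 2)*(2 + 4) - 1) = -4 + N*((2 + N)*6 - 1) = -4 + N*((12 + 6*N) - 1) = -4 + N*(11 + 6*N))
(3 - 1*8)*d(0) + (4*w(4, 1))*6 = (3 - 1*8)*(-4 + 6*0**2 + 11*0) + (4*4)*6 = (3 - 8)*(-4 + 6*0 + 0) + 16*6 = -5*(-4 + 0 + 0) + 96 = -5*(-4) + 96 = 20 + 96 = 116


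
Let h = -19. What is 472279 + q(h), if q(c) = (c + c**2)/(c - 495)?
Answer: 121375532/257 ≈ 4.7228e+5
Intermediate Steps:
q(c) = (c + c**2)/(-495 + c)
472279 + q(h) = 472279 - 19*(1 - 19)/(-495 - 19) = 472279 - 19*(-18)/(-514) = 472279 - 19*(-1/514)*(-18) = 472279 - 171/257 = 121375532/257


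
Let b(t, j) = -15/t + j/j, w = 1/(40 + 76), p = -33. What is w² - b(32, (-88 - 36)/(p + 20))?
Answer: -14295/26912 ≈ -0.53118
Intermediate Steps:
w = 1/116 ≈ 0.0086207
b(t, j) = 1 - 15/t (b(t, j) = -15/t + 1 = 1 - 15/t)
w² - b(32, (-88 - 36)/(p + 20)) = (1/116)² - (-15 + 32)/32 = 1/13456 - 17/32 = -14295/26912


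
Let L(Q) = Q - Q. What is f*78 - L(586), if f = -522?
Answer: -40716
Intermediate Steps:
L(Q) = 0
f*78 - L(586) = -522*78 - 1*0 = -40716 + 0 = -40716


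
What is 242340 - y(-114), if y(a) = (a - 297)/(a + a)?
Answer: 18417703/76 ≈ 2.4234e+5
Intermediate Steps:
y(a) = (-297 + a)/(2*a) (y(a) = (-297 + a)/((2*a)) = (-297 + a)*(1/(2*a)) = (-297 + a)/(2*a))
242340 - y(-114) = 242340 - (-297 - 114)/(2*(-114)) = 242340 - (-1)*(-411)/(2*114) = 242340 - 1*137/76 = 242340 - 137/76 = 18417703/76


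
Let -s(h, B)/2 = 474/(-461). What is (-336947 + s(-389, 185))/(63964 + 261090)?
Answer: -155331619/149849894 ≈ -1.0366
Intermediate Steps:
s(h, B) = 948/461 (s(h, B) = -948/(-461) = -948*(-1)/461 = -2*(-474/461) = 948/461)
(-336947 + s(-389, 185))/(63964 + 261090) = (-336947 + 948/461)/(63964 + 261090) = -155331619/461/325054 = -155331619/461*1/325054 = -155331619/149849894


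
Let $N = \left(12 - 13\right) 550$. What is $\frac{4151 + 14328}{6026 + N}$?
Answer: $\frac{18479}{5476} \approx 3.3745$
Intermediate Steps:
$N = -550$ ($N = \left(-1\right) 550 = -550$)
$\frac{4151 + 14328}{6026 + N} = \frac{4151 + 14328}{6026 - 550} = \frac{18479}{5476}$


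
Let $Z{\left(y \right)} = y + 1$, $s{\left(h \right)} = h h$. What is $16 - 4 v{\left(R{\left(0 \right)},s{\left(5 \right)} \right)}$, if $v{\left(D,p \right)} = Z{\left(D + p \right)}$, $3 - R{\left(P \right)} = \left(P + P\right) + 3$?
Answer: $-88$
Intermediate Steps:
$s{\left(h \right)} = h^{2}$
$R{\left(P \right)} = - 2 P$ ($R{\left(P \right)} = 3 - \left(\left(P + P\right) + 3\right) = 3 - \left(2 P + 3\right) = 3 - \left(3 + 2 P\right) = - 2 P$)
$Z{\left(y \right)} = 1 + y$
$v{\left(D,p \right)} = 1 + D + p$ ($v{\left(D,p \right)} = 1 + \left(D + p\right) = 1 + D + p$)
$16 - 4 v{\left(R{\left(0 \right)},s{\left(5 \right)} \right)} = 16 - 4 \left(1 - 0 + 5^{2}\right) = 16 - 4 \left(1 + 0 + 25\right) = 16 - 104 = -88$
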